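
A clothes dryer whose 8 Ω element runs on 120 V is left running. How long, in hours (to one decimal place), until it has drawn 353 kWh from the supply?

Power = V²/R = 120²/8 = 1800 W = 1.8 kW
Hours = 353 kWh ÷ 1.8 kW = 196.1 h

196.1 h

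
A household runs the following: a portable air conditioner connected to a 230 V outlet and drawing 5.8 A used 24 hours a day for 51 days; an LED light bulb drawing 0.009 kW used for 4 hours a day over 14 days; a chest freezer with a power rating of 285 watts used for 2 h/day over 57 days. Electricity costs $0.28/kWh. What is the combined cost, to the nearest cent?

portable air conditioner: Power = 5.8 A × 230 V = 1334 W = 1.334 kW
portable air conditioner: Runtime = 24 h × 51 = 1224 h
portable air conditioner: 1.334 kW × 1224 h = 1632.816 kWh
LED light bulb: Runtime = 4 h/day × 14 days = 56 h
LED light bulb: 0.009 kW × 56 h = 0.504 kWh
chest freezer: Runtime = 2 h/day × 57 days = 114 h
chest freezer: 0.285 kW × 114 h = 32.49 kWh
Total energy = 1665.81 kWh
Cost = 1665.81 × $0.28 = $466.43

$466.43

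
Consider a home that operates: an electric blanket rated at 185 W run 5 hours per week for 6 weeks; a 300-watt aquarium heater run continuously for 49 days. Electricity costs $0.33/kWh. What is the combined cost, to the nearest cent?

$118.26

electric blanket: Runtime = 5 h/week × 6 weeks = 30 h
electric blanket: 0.185 kW × 30 h = 5.55 kWh
aquarium heater: Runtime = 24 h × 49 = 1176 h
aquarium heater: 0.3 kW × 1176 h = 352.8 kWh
Total energy = 358.35 kWh
Cost = 358.35 × $0.33 = $118.26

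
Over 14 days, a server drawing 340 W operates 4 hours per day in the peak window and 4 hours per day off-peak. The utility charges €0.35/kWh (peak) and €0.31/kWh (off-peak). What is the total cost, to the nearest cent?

€12.57

Peak energy = 0.34 kW × 4 h × 14 = 19.04 kWh
Off-peak energy = 0.34 kW × 4 h × 14 = 19.04 kWh
Cost = 19.04 × €0.35 + 19.04 × €0.31 = €6.664 + €5.9024 = €12.57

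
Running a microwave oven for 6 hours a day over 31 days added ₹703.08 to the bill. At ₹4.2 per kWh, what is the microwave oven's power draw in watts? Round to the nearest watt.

900 W

Energy = ₹703.08 ÷ ₹4.2/kWh = 167.4 kWh
Runtime = 6 h/day × 31 days = 186 h
Power = 167.4 kWh ÷ 186 h = 0.9 kW = 900 W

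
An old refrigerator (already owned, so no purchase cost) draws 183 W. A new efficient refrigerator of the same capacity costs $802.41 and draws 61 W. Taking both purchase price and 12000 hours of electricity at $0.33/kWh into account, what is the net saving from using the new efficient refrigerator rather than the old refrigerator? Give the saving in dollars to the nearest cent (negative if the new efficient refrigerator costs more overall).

old refrigerator: $0.00 + (183/1000) kW × 12000 h × $0.33 = $0.00 + $724.68 = $724.68
new efficient refrigerator: $802.41 + (61/1000) kW × 12000 h × $0.33 = $802.41 + $241.56 = $1043.97
Saving = $724.68 − $1043.97 = −$319.29

-$319.29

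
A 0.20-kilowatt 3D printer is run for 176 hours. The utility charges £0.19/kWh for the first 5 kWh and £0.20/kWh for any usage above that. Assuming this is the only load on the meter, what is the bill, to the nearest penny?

£6.99

Energy = 0.2 kW × 176 h = 35.2 kWh
Tier 1 (0–5 kWh): 5 × £0.19 = £0.95
Above 5 kWh: 30.2 × £0.20 = £6.04
Bill = £6.99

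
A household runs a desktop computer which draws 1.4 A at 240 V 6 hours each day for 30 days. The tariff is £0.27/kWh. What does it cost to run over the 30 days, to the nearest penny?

Power = 1.4 A × 240 V = 336 W = 0.336 kW
Runtime = 6 h/day × 30 days = 180 h
Energy = 0.336 kW × 180 h = 60.48 kWh
Cost = 60.48 kWh × £0.27/kWh = £16.33

£16.33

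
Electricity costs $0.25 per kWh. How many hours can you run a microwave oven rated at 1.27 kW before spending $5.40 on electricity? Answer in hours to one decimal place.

17.0 h

Energy available = $5.40 ÷ $0.25/kWh = 21.6 kWh
Hours = 21.6 kWh ÷ 1.27 kW = 17.0 h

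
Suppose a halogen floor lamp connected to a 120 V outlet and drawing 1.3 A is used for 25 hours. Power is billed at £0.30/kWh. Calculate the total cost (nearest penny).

£1.17

Power = 1.3 A × 120 V = 156 W = 0.156 kW
Energy = 0.156 kW × 25 h = 3.9 kWh
Cost = 3.9 kWh × £0.30/kWh = £1.17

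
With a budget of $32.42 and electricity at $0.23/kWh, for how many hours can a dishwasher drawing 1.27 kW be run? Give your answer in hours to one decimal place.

111.0 h

Energy available = $32.42 ÷ $0.23/kWh = 140.9565 kWh
Hours = 140.9565 kWh ÷ 1.27 kW = 111.0 h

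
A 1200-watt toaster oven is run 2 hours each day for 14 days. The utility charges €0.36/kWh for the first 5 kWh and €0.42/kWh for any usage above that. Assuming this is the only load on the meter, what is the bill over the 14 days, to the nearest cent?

Runtime = 2 h/day × 14 days = 28 h
Energy = 1.2 kW × 28 h = 33.6 kWh
Tier 1 (0–5 kWh): 5 × €0.36 = €1.8
Above 5 kWh: 28.6 × €0.42 = €12.012
Bill = €13.81

€13.81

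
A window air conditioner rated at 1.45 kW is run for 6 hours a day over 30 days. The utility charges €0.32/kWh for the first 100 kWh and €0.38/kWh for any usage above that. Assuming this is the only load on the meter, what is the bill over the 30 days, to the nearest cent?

Runtime = 6 h/day × 30 days = 180 h
Energy = 1.45 kW × 180 h = 261 kWh
Tier 1 (0–100 kWh): 100 × €0.32 = €32
Above 100 kWh: 161 × €0.38 = €61.18
Bill = €93.18

€93.18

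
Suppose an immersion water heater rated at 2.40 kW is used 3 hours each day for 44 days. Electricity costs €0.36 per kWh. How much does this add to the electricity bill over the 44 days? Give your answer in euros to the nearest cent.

€114.05

Runtime = 3 h/day × 44 days = 132 h
Energy = 2.4 kW × 132 h = 316.8 kWh
Cost = 316.8 kWh × €0.36/kWh = €114.05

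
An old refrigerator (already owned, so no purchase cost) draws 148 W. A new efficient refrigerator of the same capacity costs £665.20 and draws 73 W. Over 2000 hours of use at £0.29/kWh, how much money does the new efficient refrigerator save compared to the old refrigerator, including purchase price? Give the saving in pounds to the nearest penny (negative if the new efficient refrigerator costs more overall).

-£621.70

old refrigerator: £0.00 + (148/1000) kW × 2000 h × £0.29 = £0.00 + £85.84 = £85.84
new efficient refrigerator: £665.20 + (73/1000) kW × 2000 h × £0.29 = £665.20 + £42.34 = £707.54
Saving = £85.84 − £707.54 = −£621.7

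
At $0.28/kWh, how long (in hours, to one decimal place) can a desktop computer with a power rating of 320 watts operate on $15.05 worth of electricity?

168.0 h

Energy available = $15.05 ÷ $0.28/kWh = 53.75 kWh
Hours = 53.75 kWh ÷ 0.32 kW = 168.0 h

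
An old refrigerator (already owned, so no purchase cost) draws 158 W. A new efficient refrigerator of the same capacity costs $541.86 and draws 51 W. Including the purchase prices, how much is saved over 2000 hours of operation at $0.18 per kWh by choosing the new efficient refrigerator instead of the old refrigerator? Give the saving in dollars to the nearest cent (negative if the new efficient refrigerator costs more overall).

old refrigerator: $0.00 + (158/1000) kW × 2000 h × $0.18 = $0.00 + $56.88 = $56.88
new efficient refrigerator: $541.86 + (51/1000) kW × 2000 h × $0.18 = $541.86 + $18.36 = $560.22
Saving = $56.88 − $560.22 = −$503.34

-$503.34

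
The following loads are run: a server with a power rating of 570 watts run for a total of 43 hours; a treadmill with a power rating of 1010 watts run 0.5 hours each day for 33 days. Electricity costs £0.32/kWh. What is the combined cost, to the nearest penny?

£13.18

server: 0.57 kW × 43 h = 24.51 kWh
treadmill: Runtime = 0.5 h/day × 33 days = 16.5 h
treadmill: 1.01 kW × 16.5 h = 16.665 kWh
Total energy = 41.175 kWh
Cost = 41.175 × £0.32 = £13.18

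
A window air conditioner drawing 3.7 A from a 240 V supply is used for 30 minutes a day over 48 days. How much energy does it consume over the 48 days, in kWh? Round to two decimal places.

21.31 kWh

Power = 3.7 A × 240 V = 888 W = 0.888 kW
Runtime = 30 min × 48 = 1440 min = 24 h
Energy = 0.888 kW × 24 h = 21.312 kWh ≈ 21.31 kWh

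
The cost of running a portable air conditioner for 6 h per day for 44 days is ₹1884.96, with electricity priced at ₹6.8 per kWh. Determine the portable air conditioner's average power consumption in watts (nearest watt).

Energy = ₹1884.96 ÷ ₹6.8/kWh = 277.2 kWh
Runtime = 6 h/day × 44 days = 264 h
Power = 277.2 kWh ÷ 264 h = 1.05 kW = 1050 W

1050 W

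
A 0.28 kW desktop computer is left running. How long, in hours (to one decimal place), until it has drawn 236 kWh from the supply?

842.9 h

Hours = 236 kWh ÷ 0.28 kW = 842.9 h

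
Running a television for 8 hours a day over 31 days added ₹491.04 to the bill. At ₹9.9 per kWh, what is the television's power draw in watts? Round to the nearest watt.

200 W

Energy = ₹491.04 ÷ ₹9.9/kWh = 49.6 kWh
Runtime = 8 h/day × 31 days = 248 h
Power = 49.6 kWh ÷ 248 h = 0.2 kW = 200 W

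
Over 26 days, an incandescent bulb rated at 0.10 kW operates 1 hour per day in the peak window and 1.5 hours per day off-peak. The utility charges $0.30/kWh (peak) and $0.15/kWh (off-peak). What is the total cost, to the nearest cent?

Peak energy = 0.1 kW × 1 h × 26 = 2.6 kWh
Off-peak energy = 0.1 kW × 1.5 h × 26 = 3.9 kWh
Cost = 2.6 × $0.30 + 3.9 × $0.15 = $0.78 + $0.585 = $1.37

$1.37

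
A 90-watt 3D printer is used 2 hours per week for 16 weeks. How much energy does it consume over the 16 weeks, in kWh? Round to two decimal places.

Runtime = 2 h/week × 16 weeks = 32 h
Energy = 0.09 kW × 32 h = 2.88 kWh

2.88 kWh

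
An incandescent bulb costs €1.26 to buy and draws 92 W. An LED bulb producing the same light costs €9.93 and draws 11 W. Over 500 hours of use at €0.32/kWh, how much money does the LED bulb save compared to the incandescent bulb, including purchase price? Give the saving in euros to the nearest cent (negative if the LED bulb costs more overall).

incandescent bulb: €1.26 + (92/1000) kW × 500 h × €0.32 = €1.26 + €14.72 = €15.98
LED bulb: €9.93 + (11/1000) kW × 500 h × €0.32 = €9.93 + €1.76 = €11.69
Saving = €15.98 − €11.69 = €4.29

€4.29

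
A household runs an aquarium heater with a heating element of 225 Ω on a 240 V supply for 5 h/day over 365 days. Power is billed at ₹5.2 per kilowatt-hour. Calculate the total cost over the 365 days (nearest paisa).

Power = V²/R = 240²/225 = 256 W = 0.256 kW
Runtime = 5 h/day × 365 days = 1825 h
Energy = 0.256 kW × 1825 h = 467.2 kWh
Cost = 467.2 kWh × ₹5.2/kWh = ₹2429.44

₹2429.44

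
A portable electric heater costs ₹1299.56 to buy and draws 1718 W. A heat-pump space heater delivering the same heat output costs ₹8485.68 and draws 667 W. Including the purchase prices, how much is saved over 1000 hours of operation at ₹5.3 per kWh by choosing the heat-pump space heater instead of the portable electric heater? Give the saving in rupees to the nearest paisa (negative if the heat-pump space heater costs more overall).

-₹1615.82

portable electric heater: ₹1299.56 + (1718/1000) kW × 1000 h × ₹5.3 = ₹1299.56 + ₹9105.4 = ₹10404.96
heat-pump space heater: ₹8485.68 + (667/1000) kW × 1000 h × ₹5.3 = ₹8485.68 + ₹3535.1 = ₹12020.78
Saving = ₹10404.96 − ₹12020.78 = −₹1615.82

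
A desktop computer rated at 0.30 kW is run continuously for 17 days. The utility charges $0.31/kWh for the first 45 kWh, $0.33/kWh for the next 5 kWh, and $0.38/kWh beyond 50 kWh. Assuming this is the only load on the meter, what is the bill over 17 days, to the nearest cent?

Runtime = 24 h × 17 = 408 h
Energy = 0.3 kW × 408 h = 122.4 kWh
Tier 1 (0–45 kWh): 45 × $0.31 = $13.95
Tier 2 (45–50 kWh): 5 × $0.33 = $1.65
Above 50 kWh: 72.4 × $0.38 = $27.512
Bill = $43.11

$43.11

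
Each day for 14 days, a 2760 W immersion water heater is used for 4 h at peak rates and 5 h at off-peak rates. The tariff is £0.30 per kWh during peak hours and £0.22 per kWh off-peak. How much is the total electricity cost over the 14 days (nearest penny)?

£88.87

Peak energy = 2.76 kW × 4 h × 14 = 154.56 kWh
Off-peak energy = 2.76 kW × 5 h × 14 = 193.2 kWh
Cost = 154.56 × £0.30 + 193.2 × £0.22 = £46.368 + £42.504 = £88.87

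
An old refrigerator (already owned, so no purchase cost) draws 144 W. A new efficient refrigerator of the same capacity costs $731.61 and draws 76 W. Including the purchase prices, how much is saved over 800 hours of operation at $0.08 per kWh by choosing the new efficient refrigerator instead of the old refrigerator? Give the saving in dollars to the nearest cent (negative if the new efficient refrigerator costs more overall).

old refrigerator: $0.00 + (144/1000) kW × 800 h × $0.08 = $0.00 + $9.216 = $9.216
new efficient refrigerator: $731.61 + (76/1000) kW × 800 h × $0.08 = $731.61 + $4.864 = $736.474
Saving = $9.216 − $736.474 = −$727.258 → -$727.26

-$727.26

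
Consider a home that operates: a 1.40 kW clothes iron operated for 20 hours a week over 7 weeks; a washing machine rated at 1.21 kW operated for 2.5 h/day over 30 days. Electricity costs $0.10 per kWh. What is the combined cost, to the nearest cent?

$28.68

clothes iron: Runtime = 20 h/week × 7 weeks = 140 h
clothes iron: 1.4 kW × 140 h = 196 kWh
washing machine: Runtime = 2.5 h/day × 30 days = 75 h
washing machine: 1.21 kW × 75 h = 90.75 kWh
Total energy = 286.75 kWh
Cost = 286.75 × $0.10 = $28.68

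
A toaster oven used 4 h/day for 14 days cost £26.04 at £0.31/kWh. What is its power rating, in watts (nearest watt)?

Energy = £26.04 ÷ £0.31/kWh = 84 kWh
Runtime = 4 h/day × 14 days = 56 h
Power = 84 kWh ÷ 56 h = 1.5 kW = 1500 W

1500 W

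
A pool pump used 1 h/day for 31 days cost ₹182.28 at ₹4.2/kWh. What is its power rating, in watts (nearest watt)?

Energy = ₹182.28 ÷ ₹4.2/kWh = 43.4 kWh
Runtime = 1 h/day × 31 days = 31 h
Power = 43.4 kWh ÷ 31 h = 1.4 kW = 1400 W

1400 W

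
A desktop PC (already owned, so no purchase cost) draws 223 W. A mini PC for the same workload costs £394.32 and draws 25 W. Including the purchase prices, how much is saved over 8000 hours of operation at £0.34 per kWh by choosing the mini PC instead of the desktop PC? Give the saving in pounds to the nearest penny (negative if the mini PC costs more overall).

desktop PC: £0.00 + (223/1000) kW × 8000 h × £0.34 = £0.00 + £606.56 = £606.56
mini PC: £394.32 + (25/1000) kW × 8000 h × £0.34 = £394.32 + £68 = £462.32
Saving = £606.56 − £462.32 = £144.24

£144.24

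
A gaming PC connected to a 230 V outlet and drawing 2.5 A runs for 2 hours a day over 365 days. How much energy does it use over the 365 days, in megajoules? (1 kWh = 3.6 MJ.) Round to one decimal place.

Power = 2.5 A × 230 V = 575 W = 0.575 kW
Runtime = 2 h/day × 365 days = 730 h
Energy = 0.575 kW × 730 h = 419.75 kWh
= 419.75 × 3.6 MJ = 1511.1 MJ

1511.1 MJ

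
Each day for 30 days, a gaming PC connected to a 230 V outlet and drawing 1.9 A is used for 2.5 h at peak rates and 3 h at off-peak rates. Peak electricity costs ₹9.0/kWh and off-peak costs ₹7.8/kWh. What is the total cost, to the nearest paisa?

₹601.75

Power = 1.9 A × 230 V = 437 W = 0.437 kW
Peak energy = 0.437 kW × 2.5 h × 30 = 32.775 kWh
Off-peak energy = 0.437 kW × 3 h × 30 = 39.33 kWh
Cost = 32.775 × ₹9.0 + 39.33 × ₹7.8 = ₹294.975 + ₹306.774 = ₹601.75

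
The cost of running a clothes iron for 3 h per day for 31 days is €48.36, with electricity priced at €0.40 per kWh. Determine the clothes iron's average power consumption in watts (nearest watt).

Energy = €48.36 ÷ €0.40/kWh = 120.9 kWh
Runtime = 3 h/day × 31 days = 93 h
Power = 120.9 kWh ÷ 93 h = 1.3 kW = 1300 W

1300 W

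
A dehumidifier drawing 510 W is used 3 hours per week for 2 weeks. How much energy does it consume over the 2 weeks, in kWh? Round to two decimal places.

3.06 kWh

Runtime = 3 h/week × 2 weeks = 6 h
Energy = 0.51 kW × 6 h = 3.06 kWh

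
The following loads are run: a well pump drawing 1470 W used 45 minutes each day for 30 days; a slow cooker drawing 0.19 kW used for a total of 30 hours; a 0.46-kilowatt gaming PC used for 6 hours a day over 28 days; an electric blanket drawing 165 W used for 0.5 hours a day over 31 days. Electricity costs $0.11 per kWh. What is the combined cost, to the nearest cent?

$13.05

well pump: Runtime = 45 min × 30 = 1350 min = 22.5 h
well pump: 1.47 kW × 22.5 h = 33.075 kWh
slow cooker: 0.19 kW × 30 h = 5.7 kWh
gaming PC: Runtime = 6 h/day × 28 days = 168 h
gaming PC: 0.46 kW × 168 h = 77.28 kWh
electric blanket: Runtime = 0.5 h/day × 31 days = 15.5 h
electric blanket: 0.165 kW × 15.5 h = 2.5575 kWh
Total energy = 118.6125 kWh
Cost = 118.6125 × $0.11 = $13.05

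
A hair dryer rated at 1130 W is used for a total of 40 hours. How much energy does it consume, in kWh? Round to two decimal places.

Energy = 1.13 kW × 40 h = 45.2 kWh

45.20 kWh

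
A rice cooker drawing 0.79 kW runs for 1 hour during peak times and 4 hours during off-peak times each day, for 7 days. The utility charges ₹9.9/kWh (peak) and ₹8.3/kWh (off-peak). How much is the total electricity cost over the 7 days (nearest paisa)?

₹238.34

Peak energy = 0.79 kW × 1 h × 7 = 5.53 kWh
Off-peak energy = 0.79 kW × 4 h × 7 = 22.12 kWh
Cost = 5.53 × ₹9.9 + 22.12 × ₹8.3 = ₹54.747 + ₹183.596 = ₹238.34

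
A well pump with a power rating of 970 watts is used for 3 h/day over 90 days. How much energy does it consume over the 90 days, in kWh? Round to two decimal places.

Runtime = 3 h/day × 90 days = 270 h
Energy = 0.97 kW × 270 h = 261.9 kWh

261.90 kWh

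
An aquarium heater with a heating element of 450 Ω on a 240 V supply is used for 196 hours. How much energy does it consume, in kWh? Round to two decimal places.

25.09 kWh

Power = V²/R = 240²/450 = 128 W = 0.128 kW
Energy = 0.128 kW × 196 h = 25.088 kWh ≈ 25.09 kWh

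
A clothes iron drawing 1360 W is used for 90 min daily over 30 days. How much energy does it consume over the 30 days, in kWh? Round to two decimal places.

Runtime = 90 min × 30 = 2700 min = 45 h
Energy = 1.36 kW × 45 h = 61.2 kWh

61.20 kWh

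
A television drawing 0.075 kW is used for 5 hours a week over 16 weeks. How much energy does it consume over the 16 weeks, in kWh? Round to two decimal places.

Runtime = 5 h/week × 16 weeks = 80 h
Energy = 0.075 kW × 80 h = 6 kWh

6.00 kWh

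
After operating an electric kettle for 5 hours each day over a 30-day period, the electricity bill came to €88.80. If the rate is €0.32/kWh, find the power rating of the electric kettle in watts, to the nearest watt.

1850 W

Energy = €88.80 ÷ €0.32/kWh = 277.5 kWh
Runtime = 5 h/day × 30 days = 150 h
Power = 277.5 kWh ÷ 150 h = 1.85 kW = 1850 W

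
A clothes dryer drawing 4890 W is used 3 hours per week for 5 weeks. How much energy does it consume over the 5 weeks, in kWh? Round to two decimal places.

73.35 kWh

Runtime = 3 h/week × 5 weeks = 15 h
Energy = 4.89 kW × 15 h = 73.35 kWh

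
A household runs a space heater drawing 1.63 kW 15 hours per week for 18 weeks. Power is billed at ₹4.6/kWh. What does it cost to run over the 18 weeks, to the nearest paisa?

Runtime = 15 h/week × 18 weeks = 270 h
Energy = 1.63 kW × 270 h = 440.1 kWh
Cost = 440.1 kWh × ₹4.6/kWh = ₹2024.46

₹2024.46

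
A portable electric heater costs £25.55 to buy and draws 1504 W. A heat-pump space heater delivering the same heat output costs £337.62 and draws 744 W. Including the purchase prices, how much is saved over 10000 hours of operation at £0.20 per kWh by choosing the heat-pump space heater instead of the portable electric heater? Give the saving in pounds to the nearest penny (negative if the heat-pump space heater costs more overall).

portable electric heater: £25.55 + (1504/1000) kW × 10000 h × £0.20 = £25.55 + £3008 = £3033.55
heat-pump space heater: £337.62 + (744/1000) kW × 10000 h × £0.20 = £337.62 + £1488 = £1825.62
Saving = £3033.55 − £1825.62 = £1207.93

£1207.93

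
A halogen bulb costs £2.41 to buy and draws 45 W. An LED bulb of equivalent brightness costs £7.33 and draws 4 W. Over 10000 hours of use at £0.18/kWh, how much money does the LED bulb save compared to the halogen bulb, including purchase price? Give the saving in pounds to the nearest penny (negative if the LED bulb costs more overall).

£68.88

halogen bulb: £2.41 + (45/1000) kW × 10000 h × £0.18 = £2.41 + £81 = £83.41
LED bulb: £7.33 + (4/1000) kW × 10000 h × £0.18 = £7.33 + £7.2 = £14.53
Saving = £83.41 − £14.53 = £68.88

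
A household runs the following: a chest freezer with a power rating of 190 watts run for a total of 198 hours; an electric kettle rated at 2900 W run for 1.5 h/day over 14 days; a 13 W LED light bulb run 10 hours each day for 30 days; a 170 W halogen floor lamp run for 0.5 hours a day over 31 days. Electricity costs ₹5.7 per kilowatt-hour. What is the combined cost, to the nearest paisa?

₹598.81

chest freezer: 0.19 kW × 198 h = 37.62 kWh
electric kettle: Runtime = 1.5 h/day × 14 days = 21 h
electric kettle: 2.9 kW × 21 h = 60.9 kWh
LED light bulb: Runtime = 10 h/day × 30 days = 300 h
LED light bulb: 0.013 kW × 300 h = 3.9 kWh
halogen floor lamp: Runtime = 0.5 h/day × 31 days = 15.5 h
halogen floor lamp: 0.17 kW × 15.5 h = 2.635 kWh
Total energy = 105.055 kWh
Cost = 105.055 × ₹5.7 = ₹598.81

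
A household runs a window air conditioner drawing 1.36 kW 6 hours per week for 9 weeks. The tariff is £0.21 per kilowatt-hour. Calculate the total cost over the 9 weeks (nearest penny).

£15.42

Runtime = 6 h/week × 9 weeks = 54 h
Energy = 1.36 kW × 54 h = 73.44 kWh
Cost = 73.44 kWh × £0.21/kWh = £15.42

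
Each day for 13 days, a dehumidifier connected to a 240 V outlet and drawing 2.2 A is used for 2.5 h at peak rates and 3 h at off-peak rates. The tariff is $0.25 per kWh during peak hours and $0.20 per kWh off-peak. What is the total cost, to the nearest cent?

Power = 2.2 A × 240 V = 528 W = 0.528 kW
Peak energy = 0.528 kW × 2.5 h × 13 = 17.16 kWh
Off-peak energy = 0.528 kW × 3 h × 13 = 20.592 kWh
Cost = 17.16 × $0.25 + 20.592 × $0.20 = $4.29 + $4.1184 = $8.41

$8.41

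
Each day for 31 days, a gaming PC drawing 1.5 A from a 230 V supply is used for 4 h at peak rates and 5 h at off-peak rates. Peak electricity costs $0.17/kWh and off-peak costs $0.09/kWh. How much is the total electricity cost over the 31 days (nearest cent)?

Power = 1.5 A × 230 V = 345 W = 0.345 kW
Peak energy = 0.345 kW × 4 h × 31 = 42.78 kWh
Off-peak energy = 0.345 kW × 5 h × 31 = 53.475 kWh
Cost = 42.78 × $0.17 + 53.475 × $0.09 = $7.2726 + $4.81275 = $12.09

$12.09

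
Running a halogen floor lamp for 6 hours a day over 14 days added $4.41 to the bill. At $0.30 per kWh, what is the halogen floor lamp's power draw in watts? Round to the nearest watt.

Energy = $4.41 ÷ $0.30/kWh = 14.7 kWh
Runtime = 6 h/day × 14 days = 84 h
Power = 14.7 kWh ÷ 84 h = 0.175 kW = 175 W

175 W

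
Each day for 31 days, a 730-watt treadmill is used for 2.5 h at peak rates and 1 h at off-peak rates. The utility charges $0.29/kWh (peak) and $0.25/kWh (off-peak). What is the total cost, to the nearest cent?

$22.06

Peak energy = 0.73 kW × 2.5 h × 31 = 56.575 kWh
Off-peak energy = 0.73 kW × 1 h × 31 = 22.63 kWh
Cost = 56.575 × $0.29 + 22.63 × $0.25 = $16.40675 + $5.6575 = $22.06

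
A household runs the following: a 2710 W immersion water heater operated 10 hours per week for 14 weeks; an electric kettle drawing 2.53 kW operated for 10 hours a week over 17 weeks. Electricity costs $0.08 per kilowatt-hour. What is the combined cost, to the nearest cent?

$64.76

immersion water heater: Runtime = 10 h/week × 14 weeks = 140 h
immersion water heater: 2.71 kW × 140 h = 379.4 kWh
electric kettle: Runtime = 10 h/week × 17 weeks = 170 h
electric kettle: 2.53 kW × 170 h = 430.1 kWh
Total energy = 809.5 kWh
Cost = 809.5 × $0.08 = $64.76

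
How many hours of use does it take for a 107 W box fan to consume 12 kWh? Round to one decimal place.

112.1 h

Hours = 12 kWh ÷ 0.107 kW = 112.1 h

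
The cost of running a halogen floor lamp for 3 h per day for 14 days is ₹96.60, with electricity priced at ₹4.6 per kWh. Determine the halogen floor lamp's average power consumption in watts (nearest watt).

Energy = ₹96.60 ÷ ₹4.6/kWh = 21 kWh
Runtime = 3 h/day × 14 days = 42 h
Power = 21 kWh ÷ 42 h = 0.5 kW = 500 W

500 W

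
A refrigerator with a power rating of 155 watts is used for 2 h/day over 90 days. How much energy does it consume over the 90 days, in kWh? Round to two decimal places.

27.90 kWh

Runtime = 2 h/day × 90 days = 180 h
Energy = 0.155 kW × 180 h = 27.9 kWh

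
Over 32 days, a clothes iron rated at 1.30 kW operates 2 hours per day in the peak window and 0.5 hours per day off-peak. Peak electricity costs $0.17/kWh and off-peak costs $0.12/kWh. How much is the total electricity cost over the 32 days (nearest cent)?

Peak energy = 1.3 kW × 2 h × 32 = 83.2 kWh
Off-peak energy = 1.3 kW × 0.5 h × 32 = 20.8 kWh
Cost = 83.2 × $0.17 + 20.8 × $0.12 = $14.144 + $2.496 = $16.64

$16.64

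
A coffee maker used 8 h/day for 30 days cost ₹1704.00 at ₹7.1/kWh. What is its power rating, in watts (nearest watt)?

Energy = ₹1704.00 ÷ ₹7.1/kWh = 240 kWh
Runtime = 8 h/day × 30 days = 240 h
Power = 240 kWh ÷ 240 h = 1 kW = 1000 W

1000 W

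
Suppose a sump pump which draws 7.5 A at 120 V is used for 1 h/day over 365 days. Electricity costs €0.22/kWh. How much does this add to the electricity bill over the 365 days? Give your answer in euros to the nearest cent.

Power = 7.5 A × 120 V = 900 W = 0.9 kW
Runtime = 1 h/day × 365 days = 365 h
Energy = 0.9 kW × 365 h = 328.5 kWh
Cost = 328.5 kWh × €0.22/kWh = €72.27

€72.27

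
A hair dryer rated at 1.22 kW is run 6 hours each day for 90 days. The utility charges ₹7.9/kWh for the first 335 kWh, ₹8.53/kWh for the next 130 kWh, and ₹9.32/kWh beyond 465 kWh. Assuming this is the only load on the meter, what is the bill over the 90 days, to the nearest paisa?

₹5561.62

Runtime = 6 h/day × 90 days = 540 h
Energy = 1.22 kW × 540 h = 658.8 kWh
Tier 1 (0–335 kWh): 335 × ₹7.9 = ₹2646.5
Tier 2 (335–465 kWh): 130 × ₹8.53 = ₹1108.9
Above 465 kWh: 193.8 × ₹9.32 = ₹1806.216
Bill = ₹5561.62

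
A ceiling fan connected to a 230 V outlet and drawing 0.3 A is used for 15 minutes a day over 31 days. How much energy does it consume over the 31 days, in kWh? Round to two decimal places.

Power = 0.3 A × 230 V = 69 W = 0.069 kW
Runtime = 15 min × 31 = 465 min = 7.75 h
Energy = 0.069 kW × 7.75 h = 0.53475 kWh ≈ 0.53 kWh

0.53 kWh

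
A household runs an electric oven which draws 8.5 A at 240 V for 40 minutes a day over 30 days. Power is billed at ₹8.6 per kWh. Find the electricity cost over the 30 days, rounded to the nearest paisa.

₹350.88

Power = 8.5 A × 240 V = 2040 W = 2.04 kW
Runtime = 40 min × 30 = 1200 min = 20 h
Energy = 2.04 kW × 20 h = 40.8 kWh
Cost = 40.8 kWh × ₹8.6/kWh = ₹350.88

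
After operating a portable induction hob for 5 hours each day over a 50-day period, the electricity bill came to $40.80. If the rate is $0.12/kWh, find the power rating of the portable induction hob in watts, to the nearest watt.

Energy = $40.80 ÷ $0.12/kWh = 340 kWh
Runtime = 5 h/day × 50 days = 250 h
Power = 340 kWh ÷ 250 h = 1.36 kW = 1360 W

1360 W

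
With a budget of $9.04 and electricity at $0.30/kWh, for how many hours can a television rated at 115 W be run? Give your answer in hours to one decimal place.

Energy available = $9.04 ÷ $0.30/kWh = 30.1333 kWh
Hours = 30.1333 kWh ÷ 0.115 kW = 262.0 h

262.0 h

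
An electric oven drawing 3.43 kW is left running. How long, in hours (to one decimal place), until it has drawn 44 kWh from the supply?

Hours = 44 kWh ÷ 3.43 kW = 12.8 h

12.8 h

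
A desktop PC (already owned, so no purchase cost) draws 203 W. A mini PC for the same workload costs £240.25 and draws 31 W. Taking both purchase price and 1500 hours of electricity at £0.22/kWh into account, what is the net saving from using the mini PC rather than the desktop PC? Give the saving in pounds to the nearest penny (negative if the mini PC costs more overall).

-£183.49

desktop PC: £0.00 + (203/1000) kW × 1500 h × £0.22 = £0.00 + £66.99 = £66.99
mini PC: £240.25 + (31/1000) kW × 1500 h × £0.22 = £240.25 + £10.23 = £250.48
Saving = £66.99 − £250.48 = −£183.49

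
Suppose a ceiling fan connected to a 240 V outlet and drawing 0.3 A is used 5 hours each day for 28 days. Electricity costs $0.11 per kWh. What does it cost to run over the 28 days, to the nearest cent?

$1.11

Power = 0.3 A × 240 V = 72 W = 0.072 kW
Runtime = 5 h/day × 28 days = 140 h
Energy = 0.072 kW × 140 h = 10.08 kWh
Cost = 10.08 kWh × $0.11/kWh = $1.11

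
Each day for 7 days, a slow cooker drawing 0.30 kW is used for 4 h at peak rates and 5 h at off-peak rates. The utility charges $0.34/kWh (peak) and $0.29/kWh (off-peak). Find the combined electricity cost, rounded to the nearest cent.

$5.90

Peak energy = 0.3 kW × 4 h × 7 = 8.4 kWh
Off-peak energy = 0.3 kW × 5 h × 7 = 10.5 kWh
Cost = 8.4 × $0.34 + 10.5 × $0.29 = $2.856 + $3.045 = $5.90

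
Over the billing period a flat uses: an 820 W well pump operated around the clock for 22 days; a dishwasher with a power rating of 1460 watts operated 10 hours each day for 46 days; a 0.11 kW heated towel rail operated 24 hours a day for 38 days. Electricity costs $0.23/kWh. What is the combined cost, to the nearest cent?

$277.12

well pump: Runtime = 24 h × 22 = 528 h
well pump: 0.82 kW × 528 h = 432.96 kWh
dishwasher: Runtime = 10 h/day × 46 days = 460 h
dishwasher: 1.46 kW × 460 h = 671.6 kWh
heated towel rail: Runtime = 24 h × 38 = 912 h
heated towel rail: 0.11 kW × 912 h = 100.32 kWh
Total energy = 1204.88 kWh
Cost = 1204.88 × $0.23 = $277.12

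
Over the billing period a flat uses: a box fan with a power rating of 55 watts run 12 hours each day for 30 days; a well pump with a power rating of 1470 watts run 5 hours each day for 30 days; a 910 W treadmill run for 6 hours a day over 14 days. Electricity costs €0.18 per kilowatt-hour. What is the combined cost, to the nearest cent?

box fan: Runtime = 12 h/day × 30 days = 360 h
box fan: 0.055 kW × 360 h = 19.8 kWh
well pump: Runtime = 5 h/day × 30 days = 150 h
well pump: 1.47 kW × 150 h = 220.5 kWh
treadmill: Runtime = 6 h/day × 14 days = 84 h
treadmill: 0.91 kW × 84 h = 76.44 kWh
Total energy = 316.74 kWh
Cost = 316.74 × €0.18 = €57.01

€57.01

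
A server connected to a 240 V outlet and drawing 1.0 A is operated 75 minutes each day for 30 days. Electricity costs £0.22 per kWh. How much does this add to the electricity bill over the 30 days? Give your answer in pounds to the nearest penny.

£1.98

Power = 1.0 A × 240 V = 240 W = 0.24 kW
Runtime = 75 min × 30 = 2250 min = 37.5 h
Energy = 0.24 kW × 37.5 h = 9 kWh
Cost = 9 kWh × £0.22/kWh = £1.98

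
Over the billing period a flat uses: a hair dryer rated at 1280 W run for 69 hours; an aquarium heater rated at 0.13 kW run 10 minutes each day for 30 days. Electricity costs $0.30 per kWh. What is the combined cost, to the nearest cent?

$26.69

hair dryer: 1.28 kW × 69 h = 88.32 kWh
aquarium heater: Runtime = 10 min × 30 = 300 min = 5 h
aquarium heater: 0.13 kW × 5 h = 0.65 kWh
Total energy = 88.97 kWh
Cost = 88.97 × $0.30 = $26.69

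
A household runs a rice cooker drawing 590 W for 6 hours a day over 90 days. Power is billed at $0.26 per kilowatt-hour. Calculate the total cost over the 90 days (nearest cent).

Runtime = 6 h/day × 90 days = 540 h
Energy = 0.59 kW × 540 h = 318.6 kWh
Cost = 318.6 kWh × $0.26/kWh = $82.84

$82.84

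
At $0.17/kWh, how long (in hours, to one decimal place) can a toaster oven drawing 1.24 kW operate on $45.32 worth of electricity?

Energy available = $45.32 ÷ $0.17/kWh = 266.5882 kWh
Hours = 266.5882 kWh ÷ 1.24 kW = 215.0 h

215.0 h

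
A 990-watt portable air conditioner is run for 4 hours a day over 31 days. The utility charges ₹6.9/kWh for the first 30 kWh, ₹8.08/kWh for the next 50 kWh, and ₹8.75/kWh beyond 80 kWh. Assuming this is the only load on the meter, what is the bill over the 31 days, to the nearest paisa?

₹985.15

Runtime = 4 h/day × 31 days = 124 h
Energy = 0.99 kW × 124 h = 122.76 kWh
Tier 1 (0–30 kWh): 30 × ₹6.9 = ₹207
Tier 2 (30–80 kWh): 50 × ₹8.08 = ₹404
Above 80 kWh: 42.76 × ₹8.75 = ₹374.15
Bill = ₹985.15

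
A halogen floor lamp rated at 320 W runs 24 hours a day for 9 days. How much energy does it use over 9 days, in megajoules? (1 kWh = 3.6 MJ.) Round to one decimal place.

Runtime = 24 h × 9 = 216 h
Energy = 0.32 kW × 216 h = 69.12 kWh
= 69.12 × 3.6 MJ = 248.8 MJ

248.8 MJ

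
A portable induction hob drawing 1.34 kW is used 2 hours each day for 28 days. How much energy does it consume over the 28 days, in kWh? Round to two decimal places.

75.04 kWh

Runtime = 2 h/day × 28 days = 56 h
Energy = 1.34 kW × 56 h = 75.04 kWh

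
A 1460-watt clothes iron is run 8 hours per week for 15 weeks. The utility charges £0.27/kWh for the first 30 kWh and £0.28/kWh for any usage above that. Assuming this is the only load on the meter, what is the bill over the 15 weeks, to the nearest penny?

Runtime = 8 h/week × 15 weeks = 120 h
Energy = 1.46 kW × 120 h = 175.2 kWh
Tier 1 (0–30 kWh): 30 × £0.27 = £8.1
Above 30 kWh: 145.2 × £0.28 = £40.656
Bill = £48.76

£48.76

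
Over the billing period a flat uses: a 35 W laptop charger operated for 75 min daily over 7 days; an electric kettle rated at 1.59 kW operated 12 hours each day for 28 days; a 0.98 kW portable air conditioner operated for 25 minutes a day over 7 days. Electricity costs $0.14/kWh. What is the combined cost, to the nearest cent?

laptop charger: Runtime = 75 min × 7 = 525 min = 8.75 h
laptop charger: 0.035 kW × 8.75 h = 0.30625 kWh
electric kettle: Runtime = 12 h/day × 28 days = 336 h
electric kettle: 1.59 kW × 336 h = 534.24 kWh
portable air conditioner: Runtime = 25 min × 7 = 175 min = 2.916666… h
portable air conditioner: 0.98 kW × 2.916666… h = 2.858333… kWh
Total energy = 537.404583… kWh
Cost = 537.404583… × $0.14 = $75.24

$75.24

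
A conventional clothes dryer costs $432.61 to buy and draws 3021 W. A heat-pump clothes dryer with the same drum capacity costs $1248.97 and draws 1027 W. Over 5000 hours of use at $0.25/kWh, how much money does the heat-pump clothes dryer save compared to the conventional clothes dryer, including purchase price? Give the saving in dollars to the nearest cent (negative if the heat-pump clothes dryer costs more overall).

$1676.14

conventional clothes dryer: $432.61 + (3021/1000) kW × 5000 h × $0.25 = $432.61 + $3776.25 = $4208.86
heat-pump clothes dryer: $1248.97 + (1027/1000) kW × 5000 h × $0.25 = $1248.97 + $1283.75 = $2532.72
Saving = $4208.86 − $2532.72 = $1676.14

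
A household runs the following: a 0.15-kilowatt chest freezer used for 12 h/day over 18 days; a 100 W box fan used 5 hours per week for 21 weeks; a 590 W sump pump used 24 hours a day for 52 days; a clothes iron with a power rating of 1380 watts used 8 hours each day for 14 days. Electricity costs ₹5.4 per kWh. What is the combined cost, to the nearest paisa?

₹5042.41

chest freezer: Runtime = 12 h/day × 18 days = 216 h
chest freezer: 0.15 kW × 216 h = 32.4 kWh
box fan: Runtime = 5 h/week × 21 weeks = 105 h
box fan: 0.1 kW × 105 h = 10.5 kWh
sump pump: Runtime = 24 h × 52 = 1248 h
sump pump: 0.59 kW × 1248 h = 736.32 kWh
clothes iron: Runtime = 8 h/day × 14 days = 112 h
clothes iron: 1.38 kW × 112 h = 154.56 kWh
Total energy = 933.78 kWh
Cost = 933.78 × ₹5.4 = ₹5042.41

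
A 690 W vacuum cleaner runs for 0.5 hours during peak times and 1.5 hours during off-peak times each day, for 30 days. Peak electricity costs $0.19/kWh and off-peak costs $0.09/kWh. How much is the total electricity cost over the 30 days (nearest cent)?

Peak energy = 0.69 kW × 0.5 h × 30 = 10.35 kWh
Off-peak energy = 0.69 kW × 1.5 h × 30 = 31.05 kWh
Cost = 10.35 × $0.19 + 31.05 × $0.09 = $1.9665 + $2.7945 = $4.76

$4.76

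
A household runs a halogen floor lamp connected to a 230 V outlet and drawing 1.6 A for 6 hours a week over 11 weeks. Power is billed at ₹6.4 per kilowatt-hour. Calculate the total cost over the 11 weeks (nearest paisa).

₹155.44

Power = 1.6 A × 230 V = 368 W = 0.368 kW
Runtime = 6 h/week × 11 weeks = 66 h
Energy = 0.368 kW × 66 h = 24.288 kWh
Cost = 24.288 kWh × ₹6.4/kWh = ₹155.44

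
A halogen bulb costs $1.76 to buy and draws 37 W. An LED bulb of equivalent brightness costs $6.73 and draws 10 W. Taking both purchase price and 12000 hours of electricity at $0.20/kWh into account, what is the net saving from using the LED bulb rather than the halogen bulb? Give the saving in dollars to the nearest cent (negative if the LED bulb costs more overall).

$59.83

halogen bulb: $1.76 + (37/1000) kW × 12000 h × $0.20 = $1.76 + $88.8 = $90.56
LED bulb: $6.73 + (10/1000) kW × 12000 h × $0.20 = $6.73 + $24 = $30.73
Saving = $90.56 − $30.73 = $59.83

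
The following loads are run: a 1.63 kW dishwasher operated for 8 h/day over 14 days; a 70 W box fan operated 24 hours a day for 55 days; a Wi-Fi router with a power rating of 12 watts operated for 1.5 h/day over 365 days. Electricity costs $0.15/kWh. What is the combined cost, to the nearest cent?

$42.23

dishwasher: Runtime = 8 h/day × 14 days = 112 h
dishwasher: 1.63 kW × 112 h = 182.56 kWh
box fan: Runtime = 24 h × 55 = 1320 h
box fan: 0.07 kW × 1320 h = 92.4 kWh
Wi-Fi router: Runtime = 1.5 h/day × 365 days = 547.5 h
Wi-Fi router: 0.012 kW × 547.5 h = 6.57 kWh
Total energy = 281.53 kWh
Cost = 281.53 × $0.15 = $42.23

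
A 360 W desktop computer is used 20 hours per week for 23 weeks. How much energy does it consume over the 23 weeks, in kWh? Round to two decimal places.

Runtime = 20 h/week × 23 weeks = 460 h
Energy = 0.36 kW × 460 h = 165.6 kWh

165.60 kWh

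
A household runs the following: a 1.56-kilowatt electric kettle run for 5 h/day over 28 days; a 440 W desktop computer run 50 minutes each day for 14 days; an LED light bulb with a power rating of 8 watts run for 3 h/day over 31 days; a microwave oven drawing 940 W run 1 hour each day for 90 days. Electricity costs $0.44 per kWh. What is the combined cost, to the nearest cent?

electric kettle: Runtime = 5 h/day × 28 days = 140 h
electric kettle: 1.56 kW × 140 h = 218.4 kWh
desktop computer: Runtime = 50 min × 14 = 700 min = 11.666666… h
desktop computer: 0.44 kW × 11.666666… h = 5.133333… kWh
LED light bulb: Runtime = 3 h/day × 31 days = 93 h
LED light bulb: 0.008 kW × 93 h = 0.744 kWh
microwave oven: Runtime = 1 h/day × 90 days = 90 h
microwave oven: 0.94 kW × 90 h = 84.6 kWh
Total energy = 308.877333… kWh
Cost = 308.877333… × $0.44 = $135.91

$135.91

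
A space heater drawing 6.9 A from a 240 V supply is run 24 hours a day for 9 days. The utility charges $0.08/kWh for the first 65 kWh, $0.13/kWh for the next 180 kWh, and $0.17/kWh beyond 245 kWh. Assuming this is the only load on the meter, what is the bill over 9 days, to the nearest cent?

Power = 6.9 A × 240 V = 1656 W = 1.656 kW
Runtime = 24 h × 9 = 216 h
Energy = 1.656 kW × 216 h = 357.696 kWh
Tier 1 (0–65 kWh): 65 × $0.08 = $5.2
Tier 2 (65–245 kWh): 180 × $0.13 = $23.4
Above 245 kWh: 112.696 × $0.17 = $19.15832
Bill = $47.76

$47.76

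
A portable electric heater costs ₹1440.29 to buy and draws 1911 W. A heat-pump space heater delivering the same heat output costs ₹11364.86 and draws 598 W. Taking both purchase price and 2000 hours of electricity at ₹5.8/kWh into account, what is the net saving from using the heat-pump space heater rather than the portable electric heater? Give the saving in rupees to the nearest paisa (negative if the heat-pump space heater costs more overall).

portable electric heater: ₹1440.29 + (1911/1000) kW × 2000 h × ₹5.8 = ₹1440.29 + ₹22167.6 = ₹23607.89
heat-pump space heater: ₹11364.86 + (598/1000) kW × 2000 h × ₹5.8 = ₹11364.86 + ₹6936.8 = ₹18301.66
Saving = ₹23607.89 − ₹18301.66 = ₹5306.23

₹5306.23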